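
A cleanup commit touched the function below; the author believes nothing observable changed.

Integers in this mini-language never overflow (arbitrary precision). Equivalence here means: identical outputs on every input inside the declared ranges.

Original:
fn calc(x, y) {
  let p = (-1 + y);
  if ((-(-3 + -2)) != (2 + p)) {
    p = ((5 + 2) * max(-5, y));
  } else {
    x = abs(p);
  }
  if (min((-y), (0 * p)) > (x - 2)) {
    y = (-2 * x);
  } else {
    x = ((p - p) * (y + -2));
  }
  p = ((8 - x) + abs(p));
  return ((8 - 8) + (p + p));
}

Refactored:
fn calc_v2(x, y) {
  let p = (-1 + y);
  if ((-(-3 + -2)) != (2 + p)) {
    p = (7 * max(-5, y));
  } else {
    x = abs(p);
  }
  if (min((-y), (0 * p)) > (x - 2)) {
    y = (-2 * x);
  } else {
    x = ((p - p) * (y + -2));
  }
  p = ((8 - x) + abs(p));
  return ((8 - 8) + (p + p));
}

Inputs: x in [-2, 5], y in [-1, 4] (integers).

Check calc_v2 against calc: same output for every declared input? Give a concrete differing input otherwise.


The two versions differ — the changes include constant usage differs, and arithmetic usage differs.
As a probe, take x=5, y=1: calc runs p := 0 | ((-(-3 + -2)) != (2 + p)): true | p := 7 | (min((-y), (0 * p)) > (x - 2)): false | x := 0 | p := 15 | result 30; calc_v2 runs p := 0 | ((-(-3 + -2)) != (2 + p)): true | p := 7 | (min((-y), (0 * p)) > (x - 2)): false | x := 0 | p := 15 | result 30; both end at 30.
Across all 48 domain points the two functions coincide.
verdict: equivalent


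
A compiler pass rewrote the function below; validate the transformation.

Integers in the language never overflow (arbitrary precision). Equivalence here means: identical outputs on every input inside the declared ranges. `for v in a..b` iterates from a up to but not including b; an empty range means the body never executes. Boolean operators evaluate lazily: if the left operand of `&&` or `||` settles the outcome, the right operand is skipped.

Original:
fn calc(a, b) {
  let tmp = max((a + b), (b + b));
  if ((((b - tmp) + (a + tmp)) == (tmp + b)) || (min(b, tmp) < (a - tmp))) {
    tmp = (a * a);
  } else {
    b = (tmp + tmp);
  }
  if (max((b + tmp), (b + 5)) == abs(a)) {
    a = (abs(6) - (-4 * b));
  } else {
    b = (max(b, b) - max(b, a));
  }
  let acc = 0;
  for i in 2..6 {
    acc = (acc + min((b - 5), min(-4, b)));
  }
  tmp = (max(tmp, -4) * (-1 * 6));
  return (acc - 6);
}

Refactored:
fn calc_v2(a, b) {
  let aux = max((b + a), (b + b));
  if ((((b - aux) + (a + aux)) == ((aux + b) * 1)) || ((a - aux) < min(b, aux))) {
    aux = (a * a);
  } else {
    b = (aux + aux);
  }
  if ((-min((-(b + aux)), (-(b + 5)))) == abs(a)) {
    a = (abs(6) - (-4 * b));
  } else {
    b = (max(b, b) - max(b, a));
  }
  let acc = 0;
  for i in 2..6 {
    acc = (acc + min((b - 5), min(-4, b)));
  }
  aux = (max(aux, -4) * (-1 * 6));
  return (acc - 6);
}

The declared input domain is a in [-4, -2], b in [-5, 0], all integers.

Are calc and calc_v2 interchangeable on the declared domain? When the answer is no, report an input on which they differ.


a=-4, b=-5 yields -30 from calc but -82 from calc_v2.
verdict: not equivalent; witness: a=-4, b=-5


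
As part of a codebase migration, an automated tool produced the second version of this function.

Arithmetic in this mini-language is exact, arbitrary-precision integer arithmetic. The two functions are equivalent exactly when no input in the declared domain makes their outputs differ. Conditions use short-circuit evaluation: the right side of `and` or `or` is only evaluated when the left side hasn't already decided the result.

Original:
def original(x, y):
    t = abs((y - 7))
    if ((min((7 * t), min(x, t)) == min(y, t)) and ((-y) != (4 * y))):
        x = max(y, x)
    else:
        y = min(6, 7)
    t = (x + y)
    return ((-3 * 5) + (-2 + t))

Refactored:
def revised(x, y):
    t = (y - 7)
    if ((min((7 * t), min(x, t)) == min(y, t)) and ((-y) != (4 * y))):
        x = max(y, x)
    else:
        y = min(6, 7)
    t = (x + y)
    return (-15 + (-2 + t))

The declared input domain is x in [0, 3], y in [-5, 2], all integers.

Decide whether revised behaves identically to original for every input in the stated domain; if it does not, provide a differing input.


Not equivalent: x=1, y=1 separates them (-15 vs -10).
original: t := 6 | ((min((7 * t), min(x, t)) == min(y, t)) and ((-y) != (4 * y))): true | x := 1 | t := 2 | result -15
revised: t := -6 | ((min((7 * t), min(x, t)) == min(y, t)) and ((-y) != (4 * y))): false | y := 6 | t := 7 | result -10
verdict: not equivalent; witness: x=1, y=1


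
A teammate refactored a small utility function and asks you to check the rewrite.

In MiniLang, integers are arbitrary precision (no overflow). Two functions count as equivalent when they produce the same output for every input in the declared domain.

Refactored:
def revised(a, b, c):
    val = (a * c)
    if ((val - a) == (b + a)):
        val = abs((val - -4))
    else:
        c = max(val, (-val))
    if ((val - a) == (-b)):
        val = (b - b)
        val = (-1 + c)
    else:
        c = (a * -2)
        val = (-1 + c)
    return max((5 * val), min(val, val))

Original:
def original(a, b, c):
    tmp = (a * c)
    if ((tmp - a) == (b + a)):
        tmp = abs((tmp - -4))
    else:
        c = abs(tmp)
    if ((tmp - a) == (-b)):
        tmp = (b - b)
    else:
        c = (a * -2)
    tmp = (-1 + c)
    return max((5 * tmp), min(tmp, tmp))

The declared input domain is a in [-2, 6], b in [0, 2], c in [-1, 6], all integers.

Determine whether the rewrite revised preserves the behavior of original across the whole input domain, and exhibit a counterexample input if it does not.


Side by side, the visible changes include: local variable names differ, plus constant usage differs, plus min/max/abs usage differs, plus arithmetic usage differs, plus statement counts differ.
Spot check at a=1, b=0, c=3 — original: tmp := 3 | ((tmp - a) == (b + a)): false | c := 3 | ((tmp - a) == (-b)): false | c := -2 | tmp := -3 | result -3. revised: val := 3 | ((val - a) == (b + a)): false | c := 3 | ((val - a) == (-b)): false | c := -2 | val := -3 | result -3. Both give -3.
Across all 216 domain points the two functions coincide.
verdict: equivalent


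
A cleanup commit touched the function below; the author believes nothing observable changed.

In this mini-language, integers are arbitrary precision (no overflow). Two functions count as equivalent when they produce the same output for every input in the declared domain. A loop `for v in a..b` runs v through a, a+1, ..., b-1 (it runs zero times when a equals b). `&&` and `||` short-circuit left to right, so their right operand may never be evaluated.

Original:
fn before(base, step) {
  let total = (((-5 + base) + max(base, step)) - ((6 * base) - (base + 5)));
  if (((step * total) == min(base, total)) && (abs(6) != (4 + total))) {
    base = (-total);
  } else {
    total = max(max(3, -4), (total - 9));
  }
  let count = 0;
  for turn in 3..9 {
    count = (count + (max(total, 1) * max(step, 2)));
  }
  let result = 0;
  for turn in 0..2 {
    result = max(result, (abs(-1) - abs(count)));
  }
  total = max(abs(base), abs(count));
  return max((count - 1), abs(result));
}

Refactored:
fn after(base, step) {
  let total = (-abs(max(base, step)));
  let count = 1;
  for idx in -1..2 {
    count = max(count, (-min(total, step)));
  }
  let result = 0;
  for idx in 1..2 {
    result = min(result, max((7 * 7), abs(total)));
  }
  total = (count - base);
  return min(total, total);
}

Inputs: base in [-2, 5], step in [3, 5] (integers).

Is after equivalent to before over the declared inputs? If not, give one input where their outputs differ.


Not equivalent: base=-2, step=3 separates them (53 vs 5).
before: total := 11 | (((step * total) == min(base, total)) && (abs(6) != (4 + total))): false | total := 3 | count := 0 | iter turn=3: | count := 9 | iter turn=4: | count := 18 | iter turn=5: | count := 27 | iter turn=6: | count := 36 | iter turn=7: | count := 45 | iter turn=8: | count := 54 | result := 0 | iter turn=0: | result := 0 | iter turn=1: | result := 0 | total := 54 | result 53
after: total := -3 | count := 1 | iter idx=-1: | count := 3 | iter idx=0: | count := 3 | iter idx=1: | count := 3 | result := 0 | iter idx=1: | result := 0 | total := 5 | result 5
verdict: not equivalent; witness: base=-2, step=3


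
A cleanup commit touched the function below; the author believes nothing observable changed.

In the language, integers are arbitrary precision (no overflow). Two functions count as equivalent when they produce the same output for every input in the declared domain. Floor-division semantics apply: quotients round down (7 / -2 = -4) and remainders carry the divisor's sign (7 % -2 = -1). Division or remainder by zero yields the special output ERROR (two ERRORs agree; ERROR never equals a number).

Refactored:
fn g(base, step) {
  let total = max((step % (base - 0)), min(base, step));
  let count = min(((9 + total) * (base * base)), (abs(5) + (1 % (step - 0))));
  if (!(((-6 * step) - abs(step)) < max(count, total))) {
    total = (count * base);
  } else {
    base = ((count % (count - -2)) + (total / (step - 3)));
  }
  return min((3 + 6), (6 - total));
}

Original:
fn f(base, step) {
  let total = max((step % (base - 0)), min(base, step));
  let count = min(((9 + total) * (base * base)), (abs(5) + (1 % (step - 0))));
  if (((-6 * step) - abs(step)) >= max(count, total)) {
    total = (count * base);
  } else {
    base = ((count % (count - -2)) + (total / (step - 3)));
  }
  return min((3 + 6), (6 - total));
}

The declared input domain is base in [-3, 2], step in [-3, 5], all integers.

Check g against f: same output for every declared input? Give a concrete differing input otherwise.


Differences: comparison usage differs; boolean connective usage differs — yet all 54 inputs agree.
verdict: equivalent


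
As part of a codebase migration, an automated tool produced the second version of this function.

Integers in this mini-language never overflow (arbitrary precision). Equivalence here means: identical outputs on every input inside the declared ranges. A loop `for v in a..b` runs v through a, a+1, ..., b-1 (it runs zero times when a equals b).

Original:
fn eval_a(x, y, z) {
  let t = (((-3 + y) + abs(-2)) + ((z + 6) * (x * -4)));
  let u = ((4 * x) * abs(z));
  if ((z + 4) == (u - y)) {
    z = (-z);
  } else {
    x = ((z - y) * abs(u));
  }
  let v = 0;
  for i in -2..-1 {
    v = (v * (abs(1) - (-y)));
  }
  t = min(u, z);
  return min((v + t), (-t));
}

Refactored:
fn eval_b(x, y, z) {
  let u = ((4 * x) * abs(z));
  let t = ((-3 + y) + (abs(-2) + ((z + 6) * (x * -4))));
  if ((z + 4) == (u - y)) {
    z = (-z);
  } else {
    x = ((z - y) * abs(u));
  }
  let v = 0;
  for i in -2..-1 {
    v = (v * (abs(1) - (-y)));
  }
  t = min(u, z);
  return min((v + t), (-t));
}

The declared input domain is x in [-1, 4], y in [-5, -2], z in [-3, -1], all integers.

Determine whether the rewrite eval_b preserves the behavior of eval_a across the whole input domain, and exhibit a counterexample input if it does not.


The two are interchangeable: same computation, different form, and every declared input agrees.
Spot check at x=2, y=-5, z=-2 — eval_a: t becomes -38; next u becomes 16; next ((z + 4) == (u - y)) evaluates to false; next x becomes 48; next v becomes 0; next at i=-2:; next v becomes 0; next t becomes -2; next final value -2. eval_b: u becomes 16; next t becomes -38; next ((z + 4) == (u - y)) evaluates to false; next x becomes 48; next v becomes 0; next at i=-2:; next v becomes 0; next t becomes -2; next final value -2. Both give -2.
An exhaustive pass over the 72 declared inputs shows identical outputs.
verdict: equivalent


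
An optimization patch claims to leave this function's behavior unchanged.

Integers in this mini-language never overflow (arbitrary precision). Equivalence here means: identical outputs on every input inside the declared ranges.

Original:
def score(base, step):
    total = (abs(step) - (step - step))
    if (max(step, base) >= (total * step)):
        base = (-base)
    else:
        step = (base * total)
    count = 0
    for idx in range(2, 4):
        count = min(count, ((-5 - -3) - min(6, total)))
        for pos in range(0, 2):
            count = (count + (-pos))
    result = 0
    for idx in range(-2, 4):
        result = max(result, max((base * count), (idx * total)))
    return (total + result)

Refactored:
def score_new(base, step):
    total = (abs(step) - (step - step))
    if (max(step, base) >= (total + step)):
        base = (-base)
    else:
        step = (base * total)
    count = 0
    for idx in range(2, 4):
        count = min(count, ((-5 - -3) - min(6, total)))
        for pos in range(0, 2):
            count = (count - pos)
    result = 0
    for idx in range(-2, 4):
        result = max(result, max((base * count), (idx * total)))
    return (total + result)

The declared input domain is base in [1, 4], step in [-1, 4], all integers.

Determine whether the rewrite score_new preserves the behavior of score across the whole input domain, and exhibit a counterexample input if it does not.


Not equivalent: base=1, step=1 separates them (6 vs 4).
score: total := 1 | (max(step, base) >= (total * step)): true | base := -1 | count := 0 | iter idx=2: | count := -3 | iter pos=0: | count := -3 | iter pos=1: | count := -4 | iter idx=3: | count := -4 | iter pos=0: | count := -4 | iter pos=1: | count := -5 | result := 0 | iter idx=-2: | result := 5 | iter idx=-1: | result := 5 | iter idx=0: | result := 5 | iter idx=1: | result := 5 | iter idx=2: | result := 5 | iter idx=3: | result := 5 | result 6
score_new: total := 1 | (max(step, base) >= (total + step)): false | step := 1 | count := 0 | iter idx=2: | count := -3 | iter pos=0: | count := -3 | iter pos=1: | count := -4 | iter idx=3: | count := -4 | iter pos=0: | count := -4 | iter pos=1: | count := -5 | result := 0 | iter idx=-2: | result := 0 | iter idx=-1: | result := 0 | iter idx=0: | result := 0 | iter idx=1: | result := 1 | iter idx=2: | result := 2 | iter idx=3: | result := 3 | result 4
verdict: not equivalent; witness: base=1, step=1


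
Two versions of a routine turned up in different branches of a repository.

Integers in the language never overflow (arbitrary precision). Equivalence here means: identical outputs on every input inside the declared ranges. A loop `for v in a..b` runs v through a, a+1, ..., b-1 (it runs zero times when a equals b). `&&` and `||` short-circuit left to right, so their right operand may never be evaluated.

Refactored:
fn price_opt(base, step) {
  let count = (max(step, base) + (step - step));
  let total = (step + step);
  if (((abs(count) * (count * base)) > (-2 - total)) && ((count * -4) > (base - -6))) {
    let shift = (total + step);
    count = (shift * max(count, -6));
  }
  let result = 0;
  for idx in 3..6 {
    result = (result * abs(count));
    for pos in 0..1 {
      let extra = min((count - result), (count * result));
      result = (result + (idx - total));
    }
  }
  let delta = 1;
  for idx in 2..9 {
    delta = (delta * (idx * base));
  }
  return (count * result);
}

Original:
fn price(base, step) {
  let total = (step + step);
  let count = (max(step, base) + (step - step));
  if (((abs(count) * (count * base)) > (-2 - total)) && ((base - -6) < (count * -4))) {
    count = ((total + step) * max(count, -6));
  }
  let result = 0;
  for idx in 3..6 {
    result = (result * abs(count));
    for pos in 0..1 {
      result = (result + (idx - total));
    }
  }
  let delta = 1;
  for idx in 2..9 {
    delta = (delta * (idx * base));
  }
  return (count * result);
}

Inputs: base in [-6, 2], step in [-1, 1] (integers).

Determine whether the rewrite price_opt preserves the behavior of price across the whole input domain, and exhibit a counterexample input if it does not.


Reading the diff, among the changes: local variable names differ; also arithmetic usage differs; also min/max/abs usage differs; also comparison usage differs; also statement counts differ.
Tracing base=-2, step=1: price: total := 2 | count := 1 | (((abs(count) * (count * base)) > (-2 - total)) && ((base - -6) < (count * -4))): false | result := 0 | iter idx=3: | result := 0 | iter pos=0: | result := 1 | iter idx=4: | result := 1 | iter pos=0: | result := 3 | iter idx=5: | result := 3 | iter pos=0: | result := 6 | delta := 1 | iter idx=2: | delta := -4 | iter idx=3: | delta := 24 | iter idx=4: | delta := -192 | iter idx=5: | delta := 1920 | iter idx=6: | delta := -23040 | iter idx=7: | delta := 322560 | iter idx=8: | delta := -5160960 | result 6 | price_opt: count := 1 | total := 2 | (((abs(count) * (count * base)) > (-2 - total)) && ((count * -4) > (base - -6))): false | result := 0 | iter idx=3: | result := 0 | iter pos=0: | extra := 0 | result := 1 | iter idx=4: | result := 1 | iter pos=0: | extra := 0 | result := 3 | iter idx=5: | result := 3 | iter pos=0: | extra := -2 | result := 6 | delta := 1 | iter idx=2: | delta := -4 | iter idx=3: | delta := 24 | iter idx=4: | delta := -192 | iter idx=5: | delta := 1920 | iter idx=6: | delta := -23040 | iter idx=7: | delta := 322560 | iter idx=8: | delta := -5160960 | result 6 — matching result 6.
An exhaustive pass over the 27 declared inputs shows identical outputs.
verdict: equivalent


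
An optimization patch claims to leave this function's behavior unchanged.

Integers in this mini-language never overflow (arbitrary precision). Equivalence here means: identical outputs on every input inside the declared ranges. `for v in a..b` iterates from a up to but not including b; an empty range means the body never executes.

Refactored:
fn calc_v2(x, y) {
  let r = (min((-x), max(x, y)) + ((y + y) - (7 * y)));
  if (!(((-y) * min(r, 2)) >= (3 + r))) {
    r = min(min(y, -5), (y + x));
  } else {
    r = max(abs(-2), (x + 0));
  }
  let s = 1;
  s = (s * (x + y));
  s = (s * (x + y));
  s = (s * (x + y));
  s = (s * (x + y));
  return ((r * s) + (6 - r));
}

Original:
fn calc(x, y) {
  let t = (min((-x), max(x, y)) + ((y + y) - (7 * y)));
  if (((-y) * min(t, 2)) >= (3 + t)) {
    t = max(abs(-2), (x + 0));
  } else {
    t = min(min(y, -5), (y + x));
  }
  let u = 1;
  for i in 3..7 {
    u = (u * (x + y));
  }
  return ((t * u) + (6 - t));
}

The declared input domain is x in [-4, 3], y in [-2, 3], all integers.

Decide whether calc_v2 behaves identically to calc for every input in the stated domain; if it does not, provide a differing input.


Reading the diff, among the changes: loop structure differs, and local variable names differ, and statement counts differ, and boolean connective usage differs, and arithmetic usage differs.
As a probe, take x=0, y=1: calc runs t=-5, then (((-y) * min(t, 2)) >= (3 + t)) is true, then t=2, then u=1, then (i=3), then u=1, then (i=4), then u=1, then (i=5), then u=1, then (i=6), then u=1, then returns 6; calc_v2 runs r=-5, then (!(((-y) * min(r, 2)) >= (3 + r))) is false, then r=2, then s=1, then s=1, then s=1, then s=1, then s=1, then returns 6; both end at 6.
Every one of the 48 inputs gives matching results.
verdict: equivalent


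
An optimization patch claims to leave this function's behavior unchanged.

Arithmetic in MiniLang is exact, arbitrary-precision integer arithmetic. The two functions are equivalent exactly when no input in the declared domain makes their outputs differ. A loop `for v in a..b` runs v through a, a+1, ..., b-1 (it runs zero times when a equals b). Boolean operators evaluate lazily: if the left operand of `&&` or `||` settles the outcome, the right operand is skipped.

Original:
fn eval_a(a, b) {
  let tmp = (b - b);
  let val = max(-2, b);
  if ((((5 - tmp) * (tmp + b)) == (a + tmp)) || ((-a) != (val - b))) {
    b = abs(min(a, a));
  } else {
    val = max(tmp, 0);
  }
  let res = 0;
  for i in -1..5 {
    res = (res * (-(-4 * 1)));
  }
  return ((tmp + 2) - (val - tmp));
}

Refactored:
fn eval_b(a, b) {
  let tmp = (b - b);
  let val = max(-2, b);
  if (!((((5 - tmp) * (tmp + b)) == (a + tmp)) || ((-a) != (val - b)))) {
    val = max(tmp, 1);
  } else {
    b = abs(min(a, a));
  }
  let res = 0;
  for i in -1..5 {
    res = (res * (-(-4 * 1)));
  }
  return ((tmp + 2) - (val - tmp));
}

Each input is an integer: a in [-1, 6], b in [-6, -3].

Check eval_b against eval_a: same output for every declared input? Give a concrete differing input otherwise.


These are not equivalent — on a=-1, b=-3 the outputs split (2 vs 1).
eval_a: tmp=0, then val=-2, then ((((5 - tmp) * (tmp + b)) == (a + tmp)) || ((-a) != (val - b))) is false, then val=0, then res=0, then (i=-1), then res=0, then (i=0), then res=0, then (i=1), then res=0, then (i=2), then res=0, then (i=3), then res=0, then (i=4), then res=0, then returns 2
eval_b: tmp=0, then val=-2, then (!((((5 - tmp) * (tmp + b)) == (a + tmp)) || ((-a) != (val - b)))) is true, then val=1, then res=0, then (i=-1), then res=0, then (i=0), then res=0, then (i=1), then res=0, then (i=2), then res=0, then (i=3), then res=0, then (i=4), then res=0, then returns 1
verdict: not equivalent; witness: a=-1, b=-3


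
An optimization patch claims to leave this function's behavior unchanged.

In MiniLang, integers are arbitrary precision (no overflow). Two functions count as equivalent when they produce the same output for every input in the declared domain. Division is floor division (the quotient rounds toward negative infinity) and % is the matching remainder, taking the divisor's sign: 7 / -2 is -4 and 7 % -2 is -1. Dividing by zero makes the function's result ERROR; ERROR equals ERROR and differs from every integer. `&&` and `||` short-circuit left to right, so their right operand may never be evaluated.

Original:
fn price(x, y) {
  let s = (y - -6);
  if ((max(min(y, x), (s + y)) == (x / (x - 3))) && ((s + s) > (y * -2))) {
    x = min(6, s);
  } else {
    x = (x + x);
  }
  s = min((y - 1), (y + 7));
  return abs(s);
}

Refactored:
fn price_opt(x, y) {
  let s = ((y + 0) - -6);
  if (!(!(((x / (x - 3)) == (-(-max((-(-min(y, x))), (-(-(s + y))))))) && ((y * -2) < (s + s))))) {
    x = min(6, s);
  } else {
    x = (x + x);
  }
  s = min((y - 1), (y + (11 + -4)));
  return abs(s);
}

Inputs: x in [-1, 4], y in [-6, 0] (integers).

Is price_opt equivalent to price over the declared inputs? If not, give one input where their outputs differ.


Differences: arithmetic usage differs; also constant usage differs; also comparison usage differs; also boolean connective usage differs — yet all 42 inputs agree.
verdict: equivalent


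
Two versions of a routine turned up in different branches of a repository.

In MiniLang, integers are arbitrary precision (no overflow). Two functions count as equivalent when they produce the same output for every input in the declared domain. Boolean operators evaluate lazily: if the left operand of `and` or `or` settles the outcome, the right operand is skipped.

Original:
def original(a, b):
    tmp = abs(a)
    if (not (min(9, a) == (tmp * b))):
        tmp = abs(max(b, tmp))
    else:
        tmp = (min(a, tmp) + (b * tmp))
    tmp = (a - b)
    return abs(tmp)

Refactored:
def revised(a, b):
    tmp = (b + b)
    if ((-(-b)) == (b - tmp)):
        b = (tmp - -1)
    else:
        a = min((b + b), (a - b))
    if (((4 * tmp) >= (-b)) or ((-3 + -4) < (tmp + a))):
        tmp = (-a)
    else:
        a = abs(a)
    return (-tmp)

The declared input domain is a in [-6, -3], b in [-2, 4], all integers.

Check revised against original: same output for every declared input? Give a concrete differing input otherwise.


There is a counterexample at a=-6, b=-1: 5 on one side, 2 on the other.
original: tmp = 6; (not (min(9, a) == (tmp * b))) -> false; tmp = -12; tmp = -5; return 5
revised: tmp = -2; ((-(-b)) == (b - tmp)) -> false; a = -5; (((4 * tmp) >= (-b)) or ((-3 + -4) < (tmp + a))) -> false; a = 5; return 2
verdict: not equivalent; witness: a=-6, b=-1


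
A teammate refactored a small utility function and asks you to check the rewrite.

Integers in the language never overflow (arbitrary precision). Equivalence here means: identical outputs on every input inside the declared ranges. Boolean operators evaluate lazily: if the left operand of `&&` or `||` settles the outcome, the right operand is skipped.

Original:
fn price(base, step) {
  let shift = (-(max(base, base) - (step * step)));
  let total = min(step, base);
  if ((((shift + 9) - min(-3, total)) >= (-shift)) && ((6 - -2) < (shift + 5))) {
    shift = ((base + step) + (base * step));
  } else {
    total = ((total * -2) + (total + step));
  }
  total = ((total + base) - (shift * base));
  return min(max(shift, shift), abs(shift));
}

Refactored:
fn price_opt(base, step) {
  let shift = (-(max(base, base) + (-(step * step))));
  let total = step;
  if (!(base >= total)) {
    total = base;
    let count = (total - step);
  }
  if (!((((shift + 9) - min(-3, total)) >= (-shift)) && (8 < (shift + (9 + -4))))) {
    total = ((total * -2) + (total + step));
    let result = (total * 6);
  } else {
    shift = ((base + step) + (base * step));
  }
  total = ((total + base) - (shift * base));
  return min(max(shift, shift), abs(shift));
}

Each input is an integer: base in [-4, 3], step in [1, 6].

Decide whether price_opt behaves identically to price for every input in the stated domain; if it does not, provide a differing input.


The two are interchangeable: comparison usage differs; arithmetic usage differs; statement counts differ; branching structure differs; local variable names differ; boolean connective usage differs; constant usage differs; min/max/abs usage differs, and every declared input agrees.
One worked example (base=-2, step=2) — price: shift becomes 6; next total becomes -2; next ((((shift + 9) - min(-3, total)) >= (-shift)) && ((6 - -2) < (shift + 5))) evaluates to true; next shift becomes -4; next total becomes -12; next final value -4; price_opt: shift becomes 6; next total becomes 2; next (!(base >= total)) evaluates to true; next total becomes -2; next count becomes -4; next (!((((shift + 9) - min(-3, total)) >= (-shift)) && (8 < (shift + (9 + -4))))) evaluates to false; next shift becomes -4; next total becomes -12; next final value -4; agreement on -4.
Checked all 48 inputs in the declared domain: the outputs agree on every one.
verdict: equivalent


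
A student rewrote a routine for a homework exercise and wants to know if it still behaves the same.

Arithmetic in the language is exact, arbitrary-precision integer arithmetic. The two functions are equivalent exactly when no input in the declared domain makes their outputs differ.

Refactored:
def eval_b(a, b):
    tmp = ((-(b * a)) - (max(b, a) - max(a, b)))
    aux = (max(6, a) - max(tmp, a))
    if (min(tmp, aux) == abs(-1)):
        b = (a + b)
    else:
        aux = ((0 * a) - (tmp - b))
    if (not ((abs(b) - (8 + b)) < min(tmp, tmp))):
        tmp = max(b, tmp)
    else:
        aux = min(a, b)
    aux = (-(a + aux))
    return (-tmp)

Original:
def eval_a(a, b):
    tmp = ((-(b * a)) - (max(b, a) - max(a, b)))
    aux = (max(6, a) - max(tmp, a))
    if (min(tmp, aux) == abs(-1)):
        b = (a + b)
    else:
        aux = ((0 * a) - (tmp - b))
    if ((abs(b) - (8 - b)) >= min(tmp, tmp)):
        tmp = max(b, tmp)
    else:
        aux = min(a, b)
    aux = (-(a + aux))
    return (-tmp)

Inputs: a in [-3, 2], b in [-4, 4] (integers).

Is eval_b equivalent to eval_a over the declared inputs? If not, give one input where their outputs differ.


a=-3, b=-2 yields 6 from eval_a but 2 from eval_b.
verdict: not equivalent; witness: a=-3, b=-2


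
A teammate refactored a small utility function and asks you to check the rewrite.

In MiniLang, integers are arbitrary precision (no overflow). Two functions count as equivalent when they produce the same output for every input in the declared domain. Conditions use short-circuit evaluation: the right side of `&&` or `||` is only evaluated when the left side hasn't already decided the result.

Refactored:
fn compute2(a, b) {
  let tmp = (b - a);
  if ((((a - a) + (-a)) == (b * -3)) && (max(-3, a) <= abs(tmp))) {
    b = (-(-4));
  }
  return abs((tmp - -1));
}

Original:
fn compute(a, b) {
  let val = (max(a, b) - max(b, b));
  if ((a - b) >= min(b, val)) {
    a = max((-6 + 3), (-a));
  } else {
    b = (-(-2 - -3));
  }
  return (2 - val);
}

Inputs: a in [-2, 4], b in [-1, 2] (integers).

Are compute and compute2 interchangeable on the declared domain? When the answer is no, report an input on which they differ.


On input a=-2, b=0, compute returns 2 while compute2 returns 3.
verdict: not equivalent; witness: a=-2, b=0


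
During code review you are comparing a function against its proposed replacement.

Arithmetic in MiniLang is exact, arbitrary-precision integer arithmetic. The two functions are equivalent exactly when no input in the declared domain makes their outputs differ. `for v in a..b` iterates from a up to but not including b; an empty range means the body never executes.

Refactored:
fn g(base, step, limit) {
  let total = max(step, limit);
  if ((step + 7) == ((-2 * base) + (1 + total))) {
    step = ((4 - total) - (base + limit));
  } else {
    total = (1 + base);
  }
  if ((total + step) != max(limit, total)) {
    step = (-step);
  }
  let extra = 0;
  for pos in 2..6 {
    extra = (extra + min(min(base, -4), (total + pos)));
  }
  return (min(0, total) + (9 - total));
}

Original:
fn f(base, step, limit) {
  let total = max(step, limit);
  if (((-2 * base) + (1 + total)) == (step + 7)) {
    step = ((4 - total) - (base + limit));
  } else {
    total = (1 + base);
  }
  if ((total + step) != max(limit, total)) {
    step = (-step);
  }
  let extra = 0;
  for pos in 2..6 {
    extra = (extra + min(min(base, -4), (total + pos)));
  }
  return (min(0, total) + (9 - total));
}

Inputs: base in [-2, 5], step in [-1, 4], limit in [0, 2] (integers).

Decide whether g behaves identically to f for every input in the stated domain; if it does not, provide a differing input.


Side by side, the visible changes include: same computation, different form.
As a probe, take base=4, step=3, limit=2: f runs total becomes 3; next (((-2 * base) + (1 + total)) == (step + 7)) evaluates to false; next total becomes 5; next ((total + step) != max(limit, total)) evaluates to true; next step becomes -3; next extra becomes 0; next at pos=2:; next extra becomes -4; next at pos=3:; next extra becomes -8; next at pos=4:; next extra becomes -12; next at pos=5:; next extra becomes -16; next final value 4; g runs total becomes 3; next ((step + 7) == ((-2 * base) + (1 + total))) evaluates to false; next total becomes 5; next ((total + step) != max(limit, total)) evaluates to true; next step becomes -3; next extra becomes 0; next at pos=2:; next extra becomes -4; next at pos=3:; next extra becomes -8; next at pos=4:; next extra becomes -12; next at pos=5:; next extra becomes -16; next final value 4; both end at 4.
Checked all 144 inputs in the declared domain: the outputs agree on every one.
verdict: equivalent


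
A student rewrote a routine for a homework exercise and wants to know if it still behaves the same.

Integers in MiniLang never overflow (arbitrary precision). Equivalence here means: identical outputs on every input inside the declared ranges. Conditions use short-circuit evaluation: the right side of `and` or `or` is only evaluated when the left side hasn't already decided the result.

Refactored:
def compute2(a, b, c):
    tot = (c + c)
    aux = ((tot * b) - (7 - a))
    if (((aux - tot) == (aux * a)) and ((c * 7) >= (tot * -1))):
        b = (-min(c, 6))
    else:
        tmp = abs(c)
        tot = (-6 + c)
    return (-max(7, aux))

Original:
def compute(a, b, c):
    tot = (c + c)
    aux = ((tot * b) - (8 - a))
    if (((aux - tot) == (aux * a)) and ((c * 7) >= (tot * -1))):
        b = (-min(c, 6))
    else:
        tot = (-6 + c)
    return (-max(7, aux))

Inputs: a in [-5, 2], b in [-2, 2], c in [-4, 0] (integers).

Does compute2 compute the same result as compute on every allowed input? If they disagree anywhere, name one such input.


There is a counterexample at a=-1, b=-2, c=-4: -7 on one side, -8 on the other.
compute: tot=-8, then aux=7, then (((aux - tot) == (aux * a)) and ((c * 7) >= (tot * -1))) is false, then tot=-10, then returns -7
compute2: tot=-8, then aux=8, then (((aux - tot) == (aux * a)) and ((c * 7) >= (tot * -1))) is false, then tmp=4, then tot=-10, then returns -8
verdict: not equivalent; witness: a=-1, b=-2, c=-4


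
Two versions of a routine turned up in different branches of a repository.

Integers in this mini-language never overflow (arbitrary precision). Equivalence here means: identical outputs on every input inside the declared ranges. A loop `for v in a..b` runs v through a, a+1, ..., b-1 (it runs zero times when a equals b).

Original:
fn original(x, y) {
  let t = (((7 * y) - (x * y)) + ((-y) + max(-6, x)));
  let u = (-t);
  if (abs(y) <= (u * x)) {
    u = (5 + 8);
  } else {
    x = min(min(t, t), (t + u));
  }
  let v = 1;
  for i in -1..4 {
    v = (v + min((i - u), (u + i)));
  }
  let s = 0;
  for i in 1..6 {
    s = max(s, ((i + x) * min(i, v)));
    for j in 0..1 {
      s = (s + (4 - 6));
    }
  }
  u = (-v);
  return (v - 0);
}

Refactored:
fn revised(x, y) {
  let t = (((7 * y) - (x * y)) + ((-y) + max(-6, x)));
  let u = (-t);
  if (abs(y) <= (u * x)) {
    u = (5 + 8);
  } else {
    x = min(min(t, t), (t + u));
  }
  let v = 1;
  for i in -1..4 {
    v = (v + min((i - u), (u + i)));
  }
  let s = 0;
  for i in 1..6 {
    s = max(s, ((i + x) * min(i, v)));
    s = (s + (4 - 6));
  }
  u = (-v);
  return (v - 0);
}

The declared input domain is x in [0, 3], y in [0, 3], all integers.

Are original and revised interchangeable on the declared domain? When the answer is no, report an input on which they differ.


Changes here: loop structure differs; statement counts differ; local variable names differ; the full 16-point sweep finds no disagreement.
verdict: equivalent


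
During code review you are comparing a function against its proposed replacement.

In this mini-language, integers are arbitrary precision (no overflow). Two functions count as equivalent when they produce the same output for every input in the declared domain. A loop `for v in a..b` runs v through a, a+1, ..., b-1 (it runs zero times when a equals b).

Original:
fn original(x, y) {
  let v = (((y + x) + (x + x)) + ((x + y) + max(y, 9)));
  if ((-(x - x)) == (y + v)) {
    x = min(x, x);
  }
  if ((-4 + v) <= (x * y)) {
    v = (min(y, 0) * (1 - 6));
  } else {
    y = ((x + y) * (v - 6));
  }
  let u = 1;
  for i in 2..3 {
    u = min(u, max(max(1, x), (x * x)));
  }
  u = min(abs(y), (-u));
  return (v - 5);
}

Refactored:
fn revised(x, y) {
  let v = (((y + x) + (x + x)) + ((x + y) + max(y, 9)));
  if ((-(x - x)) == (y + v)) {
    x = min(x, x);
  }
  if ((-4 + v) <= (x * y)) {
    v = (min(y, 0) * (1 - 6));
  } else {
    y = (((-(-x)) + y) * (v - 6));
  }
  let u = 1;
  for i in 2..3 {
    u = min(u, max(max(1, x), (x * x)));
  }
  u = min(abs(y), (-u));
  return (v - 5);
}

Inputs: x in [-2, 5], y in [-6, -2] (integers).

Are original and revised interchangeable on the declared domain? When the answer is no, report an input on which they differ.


Differences: same computation, different form — yet all 40 inputs agree.
verdict: equivalent


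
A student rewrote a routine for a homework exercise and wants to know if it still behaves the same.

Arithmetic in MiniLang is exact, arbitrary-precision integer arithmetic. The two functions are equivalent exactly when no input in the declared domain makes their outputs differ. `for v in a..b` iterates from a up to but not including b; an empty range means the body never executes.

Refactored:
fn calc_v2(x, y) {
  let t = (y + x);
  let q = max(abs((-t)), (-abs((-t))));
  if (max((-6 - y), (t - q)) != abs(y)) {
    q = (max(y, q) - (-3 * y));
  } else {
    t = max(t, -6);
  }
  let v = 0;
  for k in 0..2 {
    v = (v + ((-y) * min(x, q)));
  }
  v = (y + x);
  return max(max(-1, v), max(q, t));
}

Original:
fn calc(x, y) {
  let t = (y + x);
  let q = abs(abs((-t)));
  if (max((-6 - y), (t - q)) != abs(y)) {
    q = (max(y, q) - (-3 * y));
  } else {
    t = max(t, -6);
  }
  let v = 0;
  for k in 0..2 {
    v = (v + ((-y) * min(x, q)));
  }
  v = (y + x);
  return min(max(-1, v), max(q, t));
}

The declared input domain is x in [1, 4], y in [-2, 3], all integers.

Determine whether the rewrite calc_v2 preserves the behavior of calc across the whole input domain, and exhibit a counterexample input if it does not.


Consider the input x=1, y=1.
calc: t = 2; q = 2; (max((-6 - y), (t - q)) != abs(y)) -> true; q = 5; v = 0; [k=0]; v = -1; [k=1]; v = -2; v = 2; return 2
calc_v2: t = 2; q = 2; (max((-6 - y), (t - q)) != abs(y)) -> true; q = 5; v = 0; [k=0]; v = -1; [k=1]; v = -2; v = 2; return 5
2 and 5 differ, so these are not the same function on this domain.
verdict: not equivalent; witness: x=1, y=1


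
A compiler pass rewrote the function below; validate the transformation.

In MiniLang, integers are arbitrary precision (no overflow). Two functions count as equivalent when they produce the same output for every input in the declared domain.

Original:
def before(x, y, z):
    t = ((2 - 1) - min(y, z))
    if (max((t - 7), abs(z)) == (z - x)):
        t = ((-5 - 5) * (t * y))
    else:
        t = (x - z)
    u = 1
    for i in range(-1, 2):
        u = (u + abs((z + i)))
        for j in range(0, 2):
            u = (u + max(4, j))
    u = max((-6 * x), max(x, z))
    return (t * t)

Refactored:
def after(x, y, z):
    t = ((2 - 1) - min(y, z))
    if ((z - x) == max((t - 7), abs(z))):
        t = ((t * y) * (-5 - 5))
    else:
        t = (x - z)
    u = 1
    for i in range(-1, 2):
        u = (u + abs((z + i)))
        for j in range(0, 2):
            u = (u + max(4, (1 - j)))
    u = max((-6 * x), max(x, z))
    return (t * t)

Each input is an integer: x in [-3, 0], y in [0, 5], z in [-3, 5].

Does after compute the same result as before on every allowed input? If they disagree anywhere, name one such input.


Although constant usage differs, plus arithmetic usage differs, 216/216 inputs agree.
verdict: equivalent


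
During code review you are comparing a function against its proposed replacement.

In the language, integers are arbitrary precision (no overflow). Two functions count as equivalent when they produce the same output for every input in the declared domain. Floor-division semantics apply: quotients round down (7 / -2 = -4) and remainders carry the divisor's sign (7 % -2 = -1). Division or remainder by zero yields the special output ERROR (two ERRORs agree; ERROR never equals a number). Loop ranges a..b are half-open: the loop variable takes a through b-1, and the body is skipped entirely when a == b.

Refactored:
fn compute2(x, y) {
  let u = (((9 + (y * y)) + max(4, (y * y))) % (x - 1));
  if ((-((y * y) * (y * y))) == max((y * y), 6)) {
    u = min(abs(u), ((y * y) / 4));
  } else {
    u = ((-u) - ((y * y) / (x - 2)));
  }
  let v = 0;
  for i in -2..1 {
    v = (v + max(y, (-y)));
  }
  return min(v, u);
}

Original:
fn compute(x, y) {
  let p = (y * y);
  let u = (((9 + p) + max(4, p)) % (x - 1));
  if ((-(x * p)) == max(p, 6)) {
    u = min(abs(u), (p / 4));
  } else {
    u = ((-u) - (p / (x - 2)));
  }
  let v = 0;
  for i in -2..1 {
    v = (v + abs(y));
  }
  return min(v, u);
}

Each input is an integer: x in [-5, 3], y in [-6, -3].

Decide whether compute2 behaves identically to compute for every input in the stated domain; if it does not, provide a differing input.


These are not equivalent — on x=-1, y=-6 the outputs split (1 vs 13).
compute: p=36, then u=-1, then ((-(x * p)) == max(p, 6)) is true, then u=1, then v=0, then (i=-2), then v=6, then (i=-1), then v=12, then (i=0), then v=18, then returns 1
compute2: u=-1, then ((-((y * y) * (y * y))) == max((y * y), 6)) is false, then u=13, then v=0, then (i=-2), then v=6, then (i=-1), then v=12, then (i=0), then v=18, then returns 13
verdict: not equivalent; witness: x=-1, y=-6


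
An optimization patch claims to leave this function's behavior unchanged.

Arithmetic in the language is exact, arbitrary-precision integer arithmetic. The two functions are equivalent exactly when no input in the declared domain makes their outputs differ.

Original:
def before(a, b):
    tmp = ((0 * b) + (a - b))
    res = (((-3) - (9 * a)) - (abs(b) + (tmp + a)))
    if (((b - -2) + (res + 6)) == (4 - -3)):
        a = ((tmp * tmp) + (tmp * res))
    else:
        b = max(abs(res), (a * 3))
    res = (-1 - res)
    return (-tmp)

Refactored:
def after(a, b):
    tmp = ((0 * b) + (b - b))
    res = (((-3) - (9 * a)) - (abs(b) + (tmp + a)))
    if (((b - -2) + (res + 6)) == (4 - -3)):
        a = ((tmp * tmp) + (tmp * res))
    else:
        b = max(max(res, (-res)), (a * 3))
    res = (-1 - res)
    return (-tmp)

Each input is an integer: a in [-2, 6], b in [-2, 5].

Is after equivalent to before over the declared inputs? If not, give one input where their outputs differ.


Take a=-2, b=-1.
before: tmp=-1, then res=17, then (((b - -2) + (res + 6)) == (4 - -3)) is false, then b=17, then res=-18, then returns 1
after: tmp=0, then res=16, then (((b - -2) + (res + 6)) == (4 - -3)) is false, then b=16, then res=-17, then returns 0
1 against 0: the behavior changed.
verdict: not equivalent; witness: a=-2, b=-1
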